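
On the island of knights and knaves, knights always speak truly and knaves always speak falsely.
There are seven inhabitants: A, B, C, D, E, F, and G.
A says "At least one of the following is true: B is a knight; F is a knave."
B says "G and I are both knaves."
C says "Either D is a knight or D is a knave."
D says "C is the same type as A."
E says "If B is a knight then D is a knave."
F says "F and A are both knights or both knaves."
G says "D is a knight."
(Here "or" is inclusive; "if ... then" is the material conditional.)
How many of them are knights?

5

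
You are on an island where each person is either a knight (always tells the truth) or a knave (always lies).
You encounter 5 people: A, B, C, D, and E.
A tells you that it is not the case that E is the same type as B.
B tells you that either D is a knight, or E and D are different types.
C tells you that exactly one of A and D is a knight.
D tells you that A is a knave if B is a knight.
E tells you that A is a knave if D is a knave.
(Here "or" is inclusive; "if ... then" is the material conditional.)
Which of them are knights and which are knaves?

A is a knave, B is a knight, C is a knight, D is a knight, and E is a knight.

Suppose A is a knight. Then A's statement "it is not the case that E is the same type as B" would have to be true. Checking the 16 ways to assign the others, none is consistent with every speaker.
(For instance, with B=knight, C=knight, D=knight, E=knight, A's claim "it is not the case that E is the same type as B" comes out false where it would need to be true.)
So A must be a knave, making "it is not the case that E is the same type as B" false. Taking A=knave, B=knight, C=knight, D=knight, E=knight, each remaining statement checks out:
  B (knight): "either D is a knight, or E and D are different types" — true. ✓
  C (knight): "exactly one of A and D is a knight" — true. ✓
  D (knight): "A is a knave if B is a knight" — true. ✓
  E (knight): "A is a knave if D is a knave" — true. ✓
This is the unique consistent assignment.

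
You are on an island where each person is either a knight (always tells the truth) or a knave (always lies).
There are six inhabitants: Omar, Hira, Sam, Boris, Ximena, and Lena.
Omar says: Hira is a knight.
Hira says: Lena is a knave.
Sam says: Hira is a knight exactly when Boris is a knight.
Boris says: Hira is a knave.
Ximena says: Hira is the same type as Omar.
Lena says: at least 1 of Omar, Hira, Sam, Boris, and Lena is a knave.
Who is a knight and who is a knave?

Omar is a knave, so "Hira is a knight" must be false — and it is.
Since Hira is a knave, "Lena is a knave" needs to be false, which holds.
Since Sam is a knave, "Hira is a knight exactly when Boris is a knight" needs to be false, which holds.
Boris is a knight, and the claim "Hira is a knave" is indeed true.
Since Ximena is a knight, "Hira is the same type as Omar" needs to be true, which holds.
Lena (knight): "at least 1 of Omar, Hira, Sam, Boris, and Lena is a knave" — true. ✓

Omar is a knave, Hira is a knave, Sam is a knave, Boris is a knight, Ximena is a knight, and Lena is a knight.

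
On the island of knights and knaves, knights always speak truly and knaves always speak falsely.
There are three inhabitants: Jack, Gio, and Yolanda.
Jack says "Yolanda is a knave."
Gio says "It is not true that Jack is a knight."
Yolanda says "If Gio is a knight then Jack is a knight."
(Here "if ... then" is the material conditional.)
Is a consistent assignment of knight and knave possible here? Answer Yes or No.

Checking all 8 assignments, each has at least one speaker whose statement's truth value contradicts their type.

No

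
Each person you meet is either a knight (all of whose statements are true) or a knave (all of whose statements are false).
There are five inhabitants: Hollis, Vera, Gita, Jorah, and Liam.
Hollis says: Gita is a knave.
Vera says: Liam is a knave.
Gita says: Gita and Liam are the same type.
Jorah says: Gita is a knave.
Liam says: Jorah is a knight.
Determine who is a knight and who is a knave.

Knights: Hollis, Jorah, and Liam. Knaves: Vera and Gita.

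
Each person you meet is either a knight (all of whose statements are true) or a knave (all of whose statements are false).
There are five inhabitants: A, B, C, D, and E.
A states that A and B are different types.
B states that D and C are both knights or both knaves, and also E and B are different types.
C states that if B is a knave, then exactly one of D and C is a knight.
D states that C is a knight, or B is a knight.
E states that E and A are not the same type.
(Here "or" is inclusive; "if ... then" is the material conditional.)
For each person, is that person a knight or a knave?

A is a knave; "A and B are different types" is False, as required.
B is a knave; "D and C are both knights or both knaves, and also E and B are different types" is False, as required.
As a knave, C's statement "if B is a knave, then exactly one of D and C is a knight" should be False; it is.
D is a knave, and the claim "C is a knight, or B is a knight" is indeed False.
E is a knave, so "E and A are not the same type" must be False — and it is.

A is a knave, B is a knave, C is a knave, D is a knave, and E is a knave.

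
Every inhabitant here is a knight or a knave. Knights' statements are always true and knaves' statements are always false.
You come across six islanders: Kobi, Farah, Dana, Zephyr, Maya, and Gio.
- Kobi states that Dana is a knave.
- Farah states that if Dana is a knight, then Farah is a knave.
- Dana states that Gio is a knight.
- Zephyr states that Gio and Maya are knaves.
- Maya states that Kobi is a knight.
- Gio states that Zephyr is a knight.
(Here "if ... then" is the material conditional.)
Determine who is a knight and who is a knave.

Knights: Kobi, Farah, and Maya. Knaves: Dana, Zephyr, and Gio.

Kobi is a knight; "Dana is a knave" is True, as required.
Farah (knight): "if Dana is a knight, then Farah is a knave" — True. ✓
Since Dana is a knave, "Gio is a knight" needs to be False, which holds.
Zephyr is a knave, so "Gio and Maya are knaves" must be False — and it is.
Maya (knight): "Kobi is a knight" — True. ✓
Gio is a knave, and the claim "Zephyr is a knight" is indeed False.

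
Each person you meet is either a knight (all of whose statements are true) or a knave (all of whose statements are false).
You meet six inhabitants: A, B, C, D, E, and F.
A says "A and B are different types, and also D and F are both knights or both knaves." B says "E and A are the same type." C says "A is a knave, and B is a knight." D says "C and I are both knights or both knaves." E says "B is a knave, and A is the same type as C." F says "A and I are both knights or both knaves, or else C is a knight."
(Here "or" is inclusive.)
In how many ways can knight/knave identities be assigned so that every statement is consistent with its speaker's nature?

1

Consistent assignments:
  A=knave, B=knight, C=knight, D=knave, E=knave, F=knight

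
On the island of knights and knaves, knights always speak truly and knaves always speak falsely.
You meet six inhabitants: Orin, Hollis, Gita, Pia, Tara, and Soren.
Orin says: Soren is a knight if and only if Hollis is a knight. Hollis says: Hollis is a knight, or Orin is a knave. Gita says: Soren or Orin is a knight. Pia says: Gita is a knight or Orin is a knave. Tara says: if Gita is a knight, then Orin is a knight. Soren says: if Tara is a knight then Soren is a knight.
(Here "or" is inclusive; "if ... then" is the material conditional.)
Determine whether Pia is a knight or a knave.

Pia is a knight.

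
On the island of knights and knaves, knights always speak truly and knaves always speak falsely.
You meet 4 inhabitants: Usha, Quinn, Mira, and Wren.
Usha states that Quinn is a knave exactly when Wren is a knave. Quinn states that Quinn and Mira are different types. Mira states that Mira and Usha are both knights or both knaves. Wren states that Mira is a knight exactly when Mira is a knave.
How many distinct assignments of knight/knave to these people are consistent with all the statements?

Consistent assignments:
  Usha=knight, Quinn=knave, Mira=knave, Wren=knave

1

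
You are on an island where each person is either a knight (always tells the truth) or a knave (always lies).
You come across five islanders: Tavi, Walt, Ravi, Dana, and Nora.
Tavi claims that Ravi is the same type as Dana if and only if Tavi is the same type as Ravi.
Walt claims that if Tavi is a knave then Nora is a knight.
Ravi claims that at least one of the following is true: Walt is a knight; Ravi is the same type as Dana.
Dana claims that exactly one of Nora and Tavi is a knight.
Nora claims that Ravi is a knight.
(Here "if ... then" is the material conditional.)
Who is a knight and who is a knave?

Tavi is a knave, Walt is a knight, Ravi is a knight, Dana is a knight, and Nora is a knight.

Tavi is a knave; "Ravi is the same type as Dana if and only if Tavi is the same type as Ravi" is False, as required.
Walt is a knight, and the claim "if Tavi is a knave then Nora is a knight" is indeed true.
Ravi is a knight, so "at least one of the following is true: Walt is a knight; Ravi is the same type as Dana" must be true — and it is.
Dana (knight): "exactly one of Nora and Tavi is a knight" — true. ✓
As a knight, Nora's statement "Ravi is a knight" should be true; it is.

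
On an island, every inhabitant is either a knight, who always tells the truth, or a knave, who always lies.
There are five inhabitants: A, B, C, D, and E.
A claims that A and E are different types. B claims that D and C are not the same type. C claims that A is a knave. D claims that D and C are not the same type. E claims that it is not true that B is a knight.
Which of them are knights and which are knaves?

A is a knight, so "A and E are different types" must be true — and it is.
B (knight): "D and C are not the same type" — true. ✓
C is a knave, and the claim "A is a knave" is indeed False.
D is a knight; "D and C are not the same type" is true, as required.
Since E is a knave, "it is not true that B is a knight" needs to be False, which holds.

A is a knight, B is a knight, C is a knave, D is a knight, and E is a knave.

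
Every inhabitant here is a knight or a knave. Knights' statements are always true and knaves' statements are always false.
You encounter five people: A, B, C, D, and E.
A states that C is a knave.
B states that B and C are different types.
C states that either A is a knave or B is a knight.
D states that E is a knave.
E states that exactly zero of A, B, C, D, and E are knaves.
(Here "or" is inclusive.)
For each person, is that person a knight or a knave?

Knights: A and D. Knaves: B, C, and E.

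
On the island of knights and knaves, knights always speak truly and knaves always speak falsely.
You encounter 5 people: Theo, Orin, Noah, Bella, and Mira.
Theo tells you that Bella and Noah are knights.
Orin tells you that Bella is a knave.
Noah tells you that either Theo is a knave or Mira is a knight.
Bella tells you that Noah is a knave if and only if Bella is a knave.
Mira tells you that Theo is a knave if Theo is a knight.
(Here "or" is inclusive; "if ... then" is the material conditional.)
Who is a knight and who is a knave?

Since Theo is a knave, "Bella and Noah are knights" needs to be False, which holds.
As a knight, Orin's statement "Bella is a knave" should be True; it is.
Noah (knight): "either Theo is a knave or Mira is a knight" — True. ✓
Bella is a knave, so "Noah is a knave if and only if Bella is a knave" must be False — and it is.
Mira (knight): "Theo is a knave if Theo is a knight" — True. ✓

Theo is a knave, Orin is a knight, Noah is a knight, Bella is a knave, and Mira is a knight.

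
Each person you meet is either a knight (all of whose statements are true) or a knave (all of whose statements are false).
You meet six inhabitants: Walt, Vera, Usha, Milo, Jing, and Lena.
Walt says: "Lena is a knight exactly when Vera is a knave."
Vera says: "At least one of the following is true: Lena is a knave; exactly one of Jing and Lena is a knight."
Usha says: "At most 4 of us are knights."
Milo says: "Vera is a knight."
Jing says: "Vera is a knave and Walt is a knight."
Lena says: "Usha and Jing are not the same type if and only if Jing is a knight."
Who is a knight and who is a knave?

Walt is a knight, Vera is a knight, Usha is a knight, Milo is a knight, Jing is a knave, and Lena is a knave.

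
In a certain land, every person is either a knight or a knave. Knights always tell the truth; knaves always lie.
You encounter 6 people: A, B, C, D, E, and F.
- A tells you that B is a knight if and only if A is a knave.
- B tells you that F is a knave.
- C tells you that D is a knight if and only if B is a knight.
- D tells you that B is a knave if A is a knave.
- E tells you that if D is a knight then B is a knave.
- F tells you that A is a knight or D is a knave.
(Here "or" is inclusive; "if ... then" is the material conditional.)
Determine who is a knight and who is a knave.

A is a knight, B is a knave, C is a knave, D is a knight, E is a knight, and F is a knight.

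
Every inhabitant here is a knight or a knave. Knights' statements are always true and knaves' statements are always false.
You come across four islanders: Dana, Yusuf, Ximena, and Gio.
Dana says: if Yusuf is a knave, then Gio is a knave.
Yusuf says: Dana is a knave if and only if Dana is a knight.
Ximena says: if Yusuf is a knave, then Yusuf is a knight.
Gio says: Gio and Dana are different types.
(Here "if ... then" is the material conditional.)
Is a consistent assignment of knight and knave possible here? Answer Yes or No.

Yes

One consistent assignment: Dana=knave, Yusuf=knave, Ximena=knave, Gio=knight.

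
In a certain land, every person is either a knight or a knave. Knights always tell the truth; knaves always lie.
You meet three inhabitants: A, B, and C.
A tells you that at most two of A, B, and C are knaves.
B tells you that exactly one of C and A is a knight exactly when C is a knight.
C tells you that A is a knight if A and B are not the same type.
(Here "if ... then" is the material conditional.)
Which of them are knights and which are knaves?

Knights: A and C. Knaves: B.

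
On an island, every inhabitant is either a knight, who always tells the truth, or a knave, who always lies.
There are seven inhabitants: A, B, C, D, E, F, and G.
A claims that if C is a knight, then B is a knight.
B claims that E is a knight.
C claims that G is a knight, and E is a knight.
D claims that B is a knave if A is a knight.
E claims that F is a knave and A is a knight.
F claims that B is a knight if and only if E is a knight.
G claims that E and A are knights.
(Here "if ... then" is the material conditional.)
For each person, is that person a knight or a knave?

As a knight, A's statement "if C is a knight, then B is a knight" should be True; it is.
B is a knave, and the claim "E is a knight" is indeed False.
C is a knave, so "G is a knight, and E is a knight" must be False — and it is.
D is a knight; "B is a knave if A is a knight" is True, as required.
E is a knave, and the claim "F is a knave and A is a knight" is indeed False.
F is a knight; "B is a knight if and only if E is a knight" is True, as required.
G is a knave; "E and A are knights" is False, as required.

A is a knight, B is a knave, C is a knave, D is a knight, E is a knave, F is a knight, and G is a knave.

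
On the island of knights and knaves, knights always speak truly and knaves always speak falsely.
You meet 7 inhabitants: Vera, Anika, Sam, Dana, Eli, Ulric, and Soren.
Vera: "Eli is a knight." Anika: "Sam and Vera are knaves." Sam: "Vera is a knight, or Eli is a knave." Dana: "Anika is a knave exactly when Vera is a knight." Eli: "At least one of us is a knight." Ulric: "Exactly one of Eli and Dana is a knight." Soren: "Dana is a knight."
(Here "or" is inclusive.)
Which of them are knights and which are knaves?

Vera is a knight, Anika is a knave, Sam is a knight, Dana is a knight, Eli is a knight, Ulric is a knave, and Soren is a knight.

Vera is a knight, so "Eli is a knight" must be True — and it is.
As a knave, Anika's statement "Sam and Vera are knaves" should be False; it is.
Sam is a knight, so "Vera is a knight, or Eli is a knave" must be True — and it is.
Dana is a knight, so "Anika is a knave exactly when Vera is a knight" must be True — and it is.
Eli (knight): "at least one of us is a knight" — True. ✓
Ulric (knave): "exactly one of Eli and Dana is a knight" — False. ✓
Since Soren is a knight, "Dana is a knight" needs to be True, which holds.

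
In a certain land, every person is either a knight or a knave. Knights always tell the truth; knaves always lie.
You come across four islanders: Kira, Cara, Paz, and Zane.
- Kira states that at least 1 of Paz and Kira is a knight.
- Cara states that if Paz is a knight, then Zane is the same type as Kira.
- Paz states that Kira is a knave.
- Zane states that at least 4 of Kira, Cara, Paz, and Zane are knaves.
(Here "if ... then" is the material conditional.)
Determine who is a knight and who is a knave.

Knights: Kira and Cara. Knaves: Paz and Zane.

Kira is a knight, so "at least 1 of Paz and Kira is a knight" must be True — and it is.
As a knight, Cara's statement "if Paz is a knight, then Zane is the same type as Kira" should be True; it is.
Paz is a knave, and the claim "Kira is a knave" is indeed false.
Since Zane is a knave, "at least 4 of Kira, Cara, Paz, and Zane are knaves" needs to be false, which holds.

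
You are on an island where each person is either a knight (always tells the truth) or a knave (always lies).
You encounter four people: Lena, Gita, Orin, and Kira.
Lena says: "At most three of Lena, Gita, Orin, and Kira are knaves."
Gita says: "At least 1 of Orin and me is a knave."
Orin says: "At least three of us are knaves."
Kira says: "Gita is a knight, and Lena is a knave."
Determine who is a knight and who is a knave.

Lena is a knight, Gita is a knight, Orin is a knave, and Kira is a knave.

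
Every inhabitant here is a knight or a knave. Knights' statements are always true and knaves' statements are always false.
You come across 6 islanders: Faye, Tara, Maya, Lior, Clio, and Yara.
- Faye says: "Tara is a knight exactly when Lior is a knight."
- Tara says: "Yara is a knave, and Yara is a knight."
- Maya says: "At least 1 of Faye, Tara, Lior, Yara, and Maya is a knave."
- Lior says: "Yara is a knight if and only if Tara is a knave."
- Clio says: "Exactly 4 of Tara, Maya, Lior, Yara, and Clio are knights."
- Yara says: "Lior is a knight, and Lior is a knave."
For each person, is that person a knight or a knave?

Faye is a knight, Tara is a knave, Maya is a knight, Lior is a knave, Clio is a knave, and Yara is a knave.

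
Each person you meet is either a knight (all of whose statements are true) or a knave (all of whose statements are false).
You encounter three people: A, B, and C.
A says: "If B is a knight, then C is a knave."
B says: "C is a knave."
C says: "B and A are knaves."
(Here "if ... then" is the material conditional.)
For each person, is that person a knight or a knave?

Suppose A is a knave. Then A's statement "if B is a knight, then C is a knave" would have to be false. Checking the 4 ways to assign the others, none is consistent with every speaker.
(For instance, with B=knight, C=knave, A's claim "if B is a knight, then C is a knave" comes out true where it would need to be false.)
So A must be a knight, making "if B is a knight, then C is a knave" true. Taking A=knight, B=knight, C=knave, each remaining statement checks out:
  B (knight): "C is a knave" — true. ✓
  C (knave): "B and A are knaves" — false. ✓
This is the unique consistent assignment.

A is a knight, B is a knight, and C is a knave.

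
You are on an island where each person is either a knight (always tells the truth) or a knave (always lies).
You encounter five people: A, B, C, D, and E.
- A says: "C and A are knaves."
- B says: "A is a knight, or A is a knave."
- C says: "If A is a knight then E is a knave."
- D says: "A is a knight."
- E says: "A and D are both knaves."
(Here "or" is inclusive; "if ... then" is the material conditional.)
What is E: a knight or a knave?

E is a knight.

Consistent assignments: {A=knave, B=knight, C=knight, D=knave, E=knight}
In every consistent assignment, E is a knight.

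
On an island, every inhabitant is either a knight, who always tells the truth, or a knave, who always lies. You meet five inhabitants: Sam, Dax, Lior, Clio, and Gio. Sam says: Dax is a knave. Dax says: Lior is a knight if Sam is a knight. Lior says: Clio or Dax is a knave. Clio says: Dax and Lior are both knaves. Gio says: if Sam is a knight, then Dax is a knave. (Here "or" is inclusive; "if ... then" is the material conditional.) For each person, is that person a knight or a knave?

Sam is a knave, so "Dax is a knave" must be false — and it is.
Dax is a knight, and the claim "Lior is a knight if Sam is a knight" is indeed True.
Lior is a knight, so "Clio or Dax is a knave" must be True — and it is.
Clio is a knave; "Dax and Lior are both knaves" is false, as required.
Gio is a knight, and the claim "if Sam is a knight, then Dax is a knave" is indeed True.

Sam is a knave, Dax is a knight, Lior is a knight, Clio is a knave, and Gio is a knight.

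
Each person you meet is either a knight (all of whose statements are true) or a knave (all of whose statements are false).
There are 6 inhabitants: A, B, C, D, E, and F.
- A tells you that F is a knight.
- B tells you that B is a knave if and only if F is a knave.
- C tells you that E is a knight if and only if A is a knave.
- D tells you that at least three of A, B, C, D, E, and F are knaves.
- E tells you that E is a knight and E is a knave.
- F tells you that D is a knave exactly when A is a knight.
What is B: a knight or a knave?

B is a knight.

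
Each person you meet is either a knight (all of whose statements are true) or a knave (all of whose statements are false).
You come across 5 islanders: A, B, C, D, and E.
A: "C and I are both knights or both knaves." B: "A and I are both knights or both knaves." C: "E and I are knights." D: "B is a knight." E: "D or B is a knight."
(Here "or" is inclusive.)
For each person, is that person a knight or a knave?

Suppose A is a knave. Then A's statement "C and I are both knights or both knaves" would have to be false. Checking the 16 ways to assign the others, none is consistent with every speaker.
(For instance, with B=knight, C=knight, D=knight, E=knight, B's claim "A and I are both knights or both knaves" comes out false where it would need to be true.)
So A must be a knight, making "C and I are both knights or both knaves" true. Taking A=knight, B=knight, C=knight, D=knight, E=knight, each remaining statement checks out:
  B (knight): "A and I are both knights or both knaves" — true. ✓
  C (knight): "E and I are knights" — true. ✓
  D (knight): "B is a knight" — true. ✓
  E (knight): "D or B is a knight" — true. ✓
This is the unique consistent assignment.

Knights: A, B, C, D, and E. Knaves: none.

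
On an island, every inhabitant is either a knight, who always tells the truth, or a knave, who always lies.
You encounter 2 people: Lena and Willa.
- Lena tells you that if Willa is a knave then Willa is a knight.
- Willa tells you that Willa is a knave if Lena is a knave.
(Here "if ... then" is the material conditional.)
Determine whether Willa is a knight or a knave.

Willa is a knight.

Consistent assignments: {Lena=knight, Willa=knight}
In every consistent assignment, Willa is a knight.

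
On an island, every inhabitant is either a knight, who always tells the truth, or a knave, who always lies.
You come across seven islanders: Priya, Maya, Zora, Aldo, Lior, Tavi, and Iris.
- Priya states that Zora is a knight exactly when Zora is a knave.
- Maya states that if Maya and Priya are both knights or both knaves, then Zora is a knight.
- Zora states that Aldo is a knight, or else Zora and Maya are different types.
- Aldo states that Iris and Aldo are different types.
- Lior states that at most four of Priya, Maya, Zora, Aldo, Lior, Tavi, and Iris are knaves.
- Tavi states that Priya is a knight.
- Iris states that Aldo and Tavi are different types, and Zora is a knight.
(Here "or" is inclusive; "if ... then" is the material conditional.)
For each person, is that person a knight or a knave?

Priya is a knave, Maya is a knave, Zora is a knave, Aldo is a knave, Lior is a knave, Tavi is a knave, and Iris is a knave.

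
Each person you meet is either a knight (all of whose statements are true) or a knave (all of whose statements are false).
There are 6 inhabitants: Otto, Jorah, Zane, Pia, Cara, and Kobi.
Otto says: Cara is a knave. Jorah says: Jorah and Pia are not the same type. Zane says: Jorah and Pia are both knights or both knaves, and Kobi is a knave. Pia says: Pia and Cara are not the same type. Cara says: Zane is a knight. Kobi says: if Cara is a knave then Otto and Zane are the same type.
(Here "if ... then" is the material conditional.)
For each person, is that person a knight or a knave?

Knights: Otto and Jorah. Knaves: Zane, Pia, Cara, and Kobi.

Otto (knight): "Cara is a knave" — True. ✓
Jorah is a knight, and the claim "Jorah and Pia are not the same type" is indeed True.
As a knave, Zane's statement "Jorah and Pia are both knights or both knaves, and Kobi is a knave" should be False; it is.
Pia is a knave, and the claim "Pia and Cara are not the same type" is indeed False.
Since Cara is a knave, "Zane is a knight" needs to be False, which holds.
As a knave, Kobi's statement "if Cara is a knave then Otto and Zane are the same type" should be False; it is.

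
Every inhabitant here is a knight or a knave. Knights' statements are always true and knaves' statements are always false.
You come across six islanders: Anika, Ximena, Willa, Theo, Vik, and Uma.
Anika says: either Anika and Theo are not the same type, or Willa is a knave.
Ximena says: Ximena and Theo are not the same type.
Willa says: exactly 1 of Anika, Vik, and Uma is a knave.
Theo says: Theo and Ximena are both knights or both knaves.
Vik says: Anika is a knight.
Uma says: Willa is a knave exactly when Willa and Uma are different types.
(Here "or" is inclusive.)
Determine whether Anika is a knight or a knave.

Anika is a knight.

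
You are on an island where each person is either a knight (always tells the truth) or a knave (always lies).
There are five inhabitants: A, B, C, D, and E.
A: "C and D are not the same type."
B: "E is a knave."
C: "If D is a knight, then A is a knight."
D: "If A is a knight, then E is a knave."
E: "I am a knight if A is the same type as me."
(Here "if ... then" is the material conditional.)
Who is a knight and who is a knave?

Knights: A, C, and E. Knaves: B and D.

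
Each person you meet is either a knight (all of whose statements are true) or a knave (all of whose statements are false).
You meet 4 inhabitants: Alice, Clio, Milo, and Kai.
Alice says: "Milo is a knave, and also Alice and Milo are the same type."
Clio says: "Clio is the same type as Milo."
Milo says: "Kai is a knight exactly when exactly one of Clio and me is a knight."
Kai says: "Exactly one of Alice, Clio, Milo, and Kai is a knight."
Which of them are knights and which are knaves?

Knights: Clio and Milo. Knaves: Alice and Kai.

Suppose Alice is a knight. Then Alice's statement "Milo is a knave, and also Alice and Milo are the same type" would have to be true. Checking the 8 ways to assign the others, none is consistent with every speaker.
(For instance, with Clio=knight, Milo=knight, Kai=knave, Alice's claim "Milo is a knave, and also Alice and Milo are the same type" comes out false where it would need to be true.)
So Alice must be a knave, making "Milo is a knave, and also Alice and Milo are the same type" false. Taking Alice=knave, Clio=knight, Milo=knight, Kai=knave, each remaining statement checks out:
  Clio (knight): "Clio is the same type as Milo" — true. ✓
  Milo (knight): "Kai is a knight exactly when exactly one of Clio and me is a knight" — true. ✓
  Kai (knave): "exactly one of Alice, Clio, Milo, and Kai is a knight" — false. ✓
This is the unique consistent assignment.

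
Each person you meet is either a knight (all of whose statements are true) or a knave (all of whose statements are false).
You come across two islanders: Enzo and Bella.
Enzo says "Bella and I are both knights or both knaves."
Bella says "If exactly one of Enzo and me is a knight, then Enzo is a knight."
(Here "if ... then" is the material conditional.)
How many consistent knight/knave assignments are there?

1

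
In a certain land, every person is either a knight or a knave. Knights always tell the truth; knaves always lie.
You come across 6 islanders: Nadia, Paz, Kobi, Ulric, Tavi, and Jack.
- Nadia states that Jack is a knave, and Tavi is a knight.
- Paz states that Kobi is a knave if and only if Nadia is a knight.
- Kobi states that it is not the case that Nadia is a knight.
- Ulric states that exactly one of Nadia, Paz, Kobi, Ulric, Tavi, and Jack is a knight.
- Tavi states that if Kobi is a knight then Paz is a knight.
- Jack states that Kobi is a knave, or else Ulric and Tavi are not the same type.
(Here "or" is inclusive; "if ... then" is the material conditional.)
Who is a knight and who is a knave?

Since Nadia is a knave, "Jack is a knave, and Tavi is a knight" needs to be false, which holds.
Paz is a knight, so "Kobi is a knave if and only if Nadia is a knight" must be true — and it is.
Kobi (knight): "it is not the case that Nadia is a knight" — true. ✓
Ulric (knave): "exactly one of Nadia, Paz, Kobi, Ulric, Tavi, and Jack is a knight" — false. ✓
Tavi is a knight, so "if Kobi is a knight then Paz is a knight" must be true — and it is.
Jack is a knight; "Kobi is a knave, or else Ulric and Tavi are not the same type" is true, as required.

Nadia is a knave, Paz is a knight, Kobi is a knight, Ulric is a knave, Tavi is a knight, and Jack is a knight.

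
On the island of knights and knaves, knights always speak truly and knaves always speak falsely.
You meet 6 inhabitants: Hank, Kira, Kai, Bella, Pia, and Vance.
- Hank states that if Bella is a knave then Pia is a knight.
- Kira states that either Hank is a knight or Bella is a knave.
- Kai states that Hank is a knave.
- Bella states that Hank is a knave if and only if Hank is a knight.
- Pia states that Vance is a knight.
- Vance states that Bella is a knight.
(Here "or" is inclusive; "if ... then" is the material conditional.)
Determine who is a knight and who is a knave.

Hank is a knave, and the claim "if Bella is a knave then Pia is a knight" is indeed False.
Kira is a knight; "either Hank is a knight or Bella is a knave" is True, as required.
Kai is a knight, so "Hank is a knave" must be True — and it is.
As a knave, Bella's statement "Hank is a knave if and only if Hank is a knight" should be False; it is.
Pia (knave): "Vance is a knight" — False. ✓
Vance is a knave, and the claim "Bella is a knight" is indeed False.

Hank is a knave, Kira is a knight, Kai is a knight, Bella is a knave, Pia is a knave, and Vance is a knave.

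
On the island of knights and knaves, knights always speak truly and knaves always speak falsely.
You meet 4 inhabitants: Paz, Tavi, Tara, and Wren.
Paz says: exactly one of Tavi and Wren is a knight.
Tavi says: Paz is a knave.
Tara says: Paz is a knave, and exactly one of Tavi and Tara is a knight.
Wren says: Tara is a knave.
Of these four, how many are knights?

2

The unique consistent assignment is Paz=knight, Tavi=knave, Tara=knave, Wren=knight.
That has 2 knights.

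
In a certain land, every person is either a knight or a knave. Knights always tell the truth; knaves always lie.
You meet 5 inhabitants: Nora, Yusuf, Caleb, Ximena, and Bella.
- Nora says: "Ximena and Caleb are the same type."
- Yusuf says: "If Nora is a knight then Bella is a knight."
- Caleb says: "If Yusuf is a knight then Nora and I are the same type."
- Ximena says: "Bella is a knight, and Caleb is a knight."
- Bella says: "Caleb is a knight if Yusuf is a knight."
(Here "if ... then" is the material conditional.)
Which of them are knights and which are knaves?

As a knight, Nora's statement "Ximena and Caleb are the same type" should be True; it is.
Yusuf (knight): "if Nora is a knight then Bella is a knight" — True. ✓
As a knight, Caleb's statement "if Yusuf is a knight then Nora and I are the same type" should be True; it is.
Ximena is a knight, and the claim "Bella is a knight, and Caleb is a knight" is indeed True.
Bella is a knight; "Caleb is a knight if Yusuf is a knight" is True, as required.

Knights: Nora, Yusuf, Caleb, Ximena, and Bella. Knaves: none.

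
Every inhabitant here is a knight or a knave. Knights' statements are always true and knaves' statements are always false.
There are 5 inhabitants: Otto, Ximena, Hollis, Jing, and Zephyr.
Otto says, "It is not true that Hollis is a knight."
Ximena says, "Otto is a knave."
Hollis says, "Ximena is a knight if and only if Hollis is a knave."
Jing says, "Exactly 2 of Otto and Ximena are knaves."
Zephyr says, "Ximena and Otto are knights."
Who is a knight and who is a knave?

Otto is a knight, Ximena is a knave, Hollis is a knave, Jing is a knave, and Zephyr is a knave.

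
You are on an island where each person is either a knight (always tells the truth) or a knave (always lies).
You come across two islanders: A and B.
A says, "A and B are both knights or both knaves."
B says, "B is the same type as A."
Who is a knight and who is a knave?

A is a knight and B is a knight.

A is a knight, so "A and B are both knights or both knaves" must be True — and it is.
Since B is a knight, "B is the same type as A" needs to be True, which holds.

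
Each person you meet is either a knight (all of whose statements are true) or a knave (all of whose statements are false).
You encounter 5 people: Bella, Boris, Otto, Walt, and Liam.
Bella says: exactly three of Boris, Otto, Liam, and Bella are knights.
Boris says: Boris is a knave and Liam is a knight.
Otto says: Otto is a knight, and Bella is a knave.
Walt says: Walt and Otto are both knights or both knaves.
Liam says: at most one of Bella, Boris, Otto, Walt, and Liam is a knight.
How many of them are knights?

2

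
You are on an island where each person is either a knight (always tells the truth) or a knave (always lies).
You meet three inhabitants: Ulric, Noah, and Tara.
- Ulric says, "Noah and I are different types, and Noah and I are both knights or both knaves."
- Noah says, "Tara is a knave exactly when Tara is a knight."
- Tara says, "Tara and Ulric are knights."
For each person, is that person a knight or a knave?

Ulric is a knave, Noah is a knave, and Tara is a knave.

Since Ulric is a knave, "Noah and I are different types, and Noah and I are both knights or both knaves" needs to be False, which holds.
Noah is a knave, and the claim "Tara is a knave exactly when Tara is a knight" is indeed False.
Since Tara is a knave, "Tara and Ulric are knights" needs to be False, which holds.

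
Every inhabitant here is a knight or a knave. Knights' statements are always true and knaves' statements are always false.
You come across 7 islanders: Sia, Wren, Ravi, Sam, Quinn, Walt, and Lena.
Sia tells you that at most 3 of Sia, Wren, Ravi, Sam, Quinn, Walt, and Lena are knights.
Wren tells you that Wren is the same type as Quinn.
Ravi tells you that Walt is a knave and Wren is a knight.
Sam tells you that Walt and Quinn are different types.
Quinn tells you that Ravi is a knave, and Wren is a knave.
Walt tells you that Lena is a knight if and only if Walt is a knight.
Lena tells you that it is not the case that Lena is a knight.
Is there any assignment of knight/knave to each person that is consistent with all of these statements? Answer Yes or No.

No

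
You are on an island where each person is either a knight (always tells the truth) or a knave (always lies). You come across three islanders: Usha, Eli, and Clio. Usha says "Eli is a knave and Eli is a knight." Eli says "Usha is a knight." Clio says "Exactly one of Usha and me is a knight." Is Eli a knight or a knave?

Consistent assignments: {Usha=knave, Eli=knave, Clio=knight}; {Usha=knave, Eli=knave, Clio=knave}
In every consistent assignment, Eli is a knave.

Eli is a knave.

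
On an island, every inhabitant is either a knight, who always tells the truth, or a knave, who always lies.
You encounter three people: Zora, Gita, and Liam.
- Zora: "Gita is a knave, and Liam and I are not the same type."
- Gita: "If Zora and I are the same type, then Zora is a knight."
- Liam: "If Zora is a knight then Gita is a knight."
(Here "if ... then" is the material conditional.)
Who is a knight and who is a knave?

Zora is a knave, Gita is a knight, and Liam is a knight.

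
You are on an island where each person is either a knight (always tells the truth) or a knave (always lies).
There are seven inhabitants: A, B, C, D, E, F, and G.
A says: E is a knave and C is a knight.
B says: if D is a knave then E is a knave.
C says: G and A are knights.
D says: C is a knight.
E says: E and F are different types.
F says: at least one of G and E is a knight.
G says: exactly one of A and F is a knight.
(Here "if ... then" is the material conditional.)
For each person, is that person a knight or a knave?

A is a knave, so "E is a knave and C is a knight" must be False — and it is.
B is a knight, and the claim "if D is a knave then E is a knave" is indeed true.
Since C is a knave, "G and A are knights" needs to be False, which holds.
D (knave): "C is a knight" — False. ✓
Since E is a knave, "E and F are different types" needs to be False, which holds.
F (knave): "at least one of G and E is a knight" — False. ✓
G (knave): "exactly one of A and F is a knight" — False. ✓

A is a knave, B is a knight, C is a knave, D is a knave, E is a knave, F is a knave, and G is a knave.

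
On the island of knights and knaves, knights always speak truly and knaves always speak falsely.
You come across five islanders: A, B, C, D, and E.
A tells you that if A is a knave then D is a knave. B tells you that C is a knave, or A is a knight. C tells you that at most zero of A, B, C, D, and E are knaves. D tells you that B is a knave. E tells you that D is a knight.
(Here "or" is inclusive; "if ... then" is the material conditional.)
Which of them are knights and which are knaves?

A is a knight, so "if A is a knave then D is a knave" must be True — and it is.
B is a knight; "C is a knave, or A is a knight" is True, as required.
As a knave, C's statement "at most zero of A, B, C, D, and E are knaves" should be false; it is.
Since D is a knave, "B is a knave" needs to be false, which holds.
E is a knave, and the claim "D is a knight" is indeed false.

A is a knight, B is a knight, C is a knave, D is a knave, and E is a knave.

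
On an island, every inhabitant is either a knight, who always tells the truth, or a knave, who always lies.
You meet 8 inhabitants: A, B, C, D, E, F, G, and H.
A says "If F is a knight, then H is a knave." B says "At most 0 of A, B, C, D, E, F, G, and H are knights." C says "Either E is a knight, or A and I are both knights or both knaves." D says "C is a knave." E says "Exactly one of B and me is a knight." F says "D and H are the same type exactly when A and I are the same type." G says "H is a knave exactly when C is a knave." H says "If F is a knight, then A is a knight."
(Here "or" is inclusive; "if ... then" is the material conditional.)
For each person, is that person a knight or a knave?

A is a knight, B is a knave, C is a knave, D is a knight, E is a knave, F is a knave, G is a knave, and H is a knight.

Since A is a knight, "if F is a knight, then H is a knave" needs to be True, which holds.
B (knave): "at most 0 of A, B, C, D, E, F, G, and H are knights" — False. ✓
Since C is a knave, "either E is a knight, or A and I are both knights or both knaves" needs to be False, which holds.
D is a knight; "C is a knave" is True, as required.
E is a knave, so "exactly one of B and me is a knight" must be False — and it is.
F is a knave, so "D and H are the same type exactly when A and I are the same type" must be False — and it is.
G is a knave; "H is a knave exactly when C is a knave" is False, as required.
H (knight): "if F is a knight, then A is a knight" — True. ✓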